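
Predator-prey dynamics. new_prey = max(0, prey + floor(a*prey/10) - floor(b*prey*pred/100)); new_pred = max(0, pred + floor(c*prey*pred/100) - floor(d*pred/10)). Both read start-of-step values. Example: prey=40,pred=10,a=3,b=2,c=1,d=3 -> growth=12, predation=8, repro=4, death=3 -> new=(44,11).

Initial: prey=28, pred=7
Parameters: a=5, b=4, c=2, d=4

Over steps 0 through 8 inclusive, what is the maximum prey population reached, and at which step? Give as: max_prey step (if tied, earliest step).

Step 1: prey: 28+14-7=35; pred: 7+3-2=8
Step 2: prey: 35+17-11=41; pred: 8+5-3=10
Step 3: prey: 41+20-16=45; pred: 10+8-4=14
Step 4: prey: 45+22-25=42; pred: 14+12-5=21
Step 5: prey: 42+21-35=28; pred: 21+17-8=30
Step 6: prey: 28+14-33=9; pred: 30+16-12=34
Step 7: prey: 9+4-12=1; pred: 34+6-13=27
Step 8: prey: 1+0-1=0; pred: 27+0-10=17
Max prey = 45 at step 3

Answer: 45 3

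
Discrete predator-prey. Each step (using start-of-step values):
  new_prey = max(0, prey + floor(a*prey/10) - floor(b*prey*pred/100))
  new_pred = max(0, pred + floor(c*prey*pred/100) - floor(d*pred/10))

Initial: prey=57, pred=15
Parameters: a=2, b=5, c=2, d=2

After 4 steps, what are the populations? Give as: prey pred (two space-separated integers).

Step 1: prey: 57+11-42=26; pred: 15+17-3=29
Step 2: prey: 26+5-37=0; pred: 29+15-5=39
Step 3: prey: 0+0-0=0; pred: 39+0-7=32
Step 4: prey: 0+0-0=0; pred: 32+0-6=26

Answer: 0 26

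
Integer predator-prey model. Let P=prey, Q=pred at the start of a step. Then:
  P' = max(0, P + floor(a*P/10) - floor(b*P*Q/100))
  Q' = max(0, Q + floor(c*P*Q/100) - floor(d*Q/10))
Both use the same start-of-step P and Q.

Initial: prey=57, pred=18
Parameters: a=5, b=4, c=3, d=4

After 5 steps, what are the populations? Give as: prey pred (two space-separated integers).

Answer: 0 18

Derivation:
Step 1: prey: 57+28-41=44; pred: 18+30-7=41
Step 2: prey: 44+22-72=0; pred: 41+54-16=79
Step 3: prey: 0+0-0=0; pred: 79+0-31=48
Step 4: prey: 0+0-0=0; pred: 48+0-19=29
Step 5: prey: 0+0-0=0; pred: 29+0-11=18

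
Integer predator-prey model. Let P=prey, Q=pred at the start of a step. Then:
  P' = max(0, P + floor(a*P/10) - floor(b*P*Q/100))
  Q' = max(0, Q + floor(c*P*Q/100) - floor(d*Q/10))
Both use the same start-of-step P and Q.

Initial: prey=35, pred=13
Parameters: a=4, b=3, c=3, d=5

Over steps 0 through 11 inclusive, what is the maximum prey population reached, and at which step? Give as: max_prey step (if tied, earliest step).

Step 1: prey: 35+14-13=36; pred: 13+13-6=20
Step 2: prey: 36+14-21=29; pred: 20+21-10=31
Step 3: prey: 29+11-26=14; pred: 31+26-15=42
Step 4: prey: 14+5-17=2; pred: 42+17-21=38
Step 5: prey: 2+0-2=0; pred: 38+2-19=21
Step 6: prey: 0+0-0=0; pred: 21+0-10=11
Step 7: prey: 0+0-0=0; pred: 11+0-5=6
Step 8: prey: 0+0-0=0; pred: 6+0-3=3
Step 9: prey: 0+0-0=0; pred: 3+0-1=2
Step 10: prey: 0+0-0=0; pred: 2+0-1=1
Step 11: prey: 0+0-0=0; pred: 1+0-0=1
Max prey = 36 at step 1

Answer: 36 1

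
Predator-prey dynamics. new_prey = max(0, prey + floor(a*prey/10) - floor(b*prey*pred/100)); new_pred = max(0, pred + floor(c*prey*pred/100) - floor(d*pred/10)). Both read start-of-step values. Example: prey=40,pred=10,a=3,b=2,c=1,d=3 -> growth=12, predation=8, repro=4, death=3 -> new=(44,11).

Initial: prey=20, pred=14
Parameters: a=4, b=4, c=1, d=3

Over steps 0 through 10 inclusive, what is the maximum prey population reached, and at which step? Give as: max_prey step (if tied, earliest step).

Step 1: prey: 20+8-11=17; pred: 14+2-4=12
Step 2: prey: 17+6-8=15; pred: 12+2-3=11
Step 3: prey: 15+6-6=15; pred: 11+1-3=9
Step 4: prey: 15+6-5=16; pred: 9+1-2=8
Step 5: prey: 16+6-5=17; pred: 8+1-2=7
Step 6: prey: 17+6-4=19; pred: 7+1-2=6
Step 7: prey: 19+7-4=22; pred: 6+1-1=6
Step 8: prey: 22+8-5=25; pred: 6+1-1=6
Step 9: prey: 25+10-6=29; pred: 6+1-1=6
Step 10: prey: 29+11-6=34; pred: 6+1-1=6
Max prey = 34 at step 10

Answer: 34 10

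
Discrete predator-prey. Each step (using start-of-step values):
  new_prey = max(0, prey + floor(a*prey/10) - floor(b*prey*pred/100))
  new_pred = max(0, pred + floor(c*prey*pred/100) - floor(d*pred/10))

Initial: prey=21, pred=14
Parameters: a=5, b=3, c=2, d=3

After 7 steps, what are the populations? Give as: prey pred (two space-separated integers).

Answer: 9 27

Derivation:
Step 1: prey: 21+10-8=23; pred: 14+5-4=15
Step 2: prey: 23+11-10=24; pred: 15+6-4=17
Step 3: prey: 24+12-12=24; pred: 17+8-5=20
Step 4: prey: 24+12-14=22; pred: 20+9-6=23
Step 5: prey: 22+11-15=18; pred: 23+10-6=27
Step 6: prey: 18+9-14=13; pred: 27+9-8=28
Step 7: prey: 13+6-10=9; pred: 28+7-8=27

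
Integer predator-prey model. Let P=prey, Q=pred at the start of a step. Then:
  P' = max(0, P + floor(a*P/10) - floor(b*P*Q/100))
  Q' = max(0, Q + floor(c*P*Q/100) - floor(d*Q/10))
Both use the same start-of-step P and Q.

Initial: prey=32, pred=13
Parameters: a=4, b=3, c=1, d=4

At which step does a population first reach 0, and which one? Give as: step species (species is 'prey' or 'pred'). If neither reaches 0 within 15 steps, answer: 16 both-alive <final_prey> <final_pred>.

Step 1: prey: 32+12-12=32; pred: 13+4-5=12
Step 2: prey: 32+12-11=33; pred: 12+3-4=11
Step 3: prey: 33+13-10=36; pred: 11+3-4=10
Step 4: prey: 36+14-10=40; pred: 10+3-4=9
Step 5: prey: 40+16-10=46; pred: 9+3-3=9
Step 6: prey: 46+18-12=52; pred: 9+4-3=10
Step 7: prey: 52+20-15=57; pred: 10+5-4=11
Step 8: prey: 57+22-18=61; pred: 11+6-4=13
Step 9: prey: 61+24-23=62; pred: 13+7-5=15
Step 10: prey: 62+24-27=59; pred: 15+9-6=18
Step 11: prey: 59+23-31=51; pred: 18+10-7=21
Step 12: prey: 51+20-32=39; pred: 21+10-8=23
Step 13: prey: 39+15-26=28; pred: 23+8-9=22
Step 14: prey: 28+11-18=21; pred: 22+6-8=20
Step 15: prey: 21+8-12=17; pred: 20+4-8=16
No extinction within 15 steps

Answer: 16 both-alive 17 16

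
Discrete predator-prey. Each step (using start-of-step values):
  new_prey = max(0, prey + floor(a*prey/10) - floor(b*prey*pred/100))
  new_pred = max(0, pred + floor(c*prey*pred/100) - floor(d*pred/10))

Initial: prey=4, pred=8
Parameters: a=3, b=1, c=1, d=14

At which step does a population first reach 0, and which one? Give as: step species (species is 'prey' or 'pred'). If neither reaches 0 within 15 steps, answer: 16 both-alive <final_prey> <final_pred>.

Step 1: prey: 4+1-0=5; pred: 8+0-11=0
First extinction: pred at step 1

Answer: 1 pred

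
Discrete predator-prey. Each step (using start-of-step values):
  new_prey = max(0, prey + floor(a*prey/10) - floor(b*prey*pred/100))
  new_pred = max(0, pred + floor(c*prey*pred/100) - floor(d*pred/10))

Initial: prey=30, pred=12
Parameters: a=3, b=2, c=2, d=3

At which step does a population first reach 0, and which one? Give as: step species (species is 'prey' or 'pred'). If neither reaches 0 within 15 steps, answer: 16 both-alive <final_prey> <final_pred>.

Step 1: prey: 30+9-7=32; pred: 12+7-3=16
Step 2: prey: 32+9-10=31; pred: 16+10-4=22
Step 3: prey: 31+9-13=27; pred: 22+13-6=29
Step 4: prey: 27+8-15=20; pred: 29+15-8=36
Step 5: prey: 20+6-14=12; pred: 36+14-10=40
Step 6: prey: 12+3-9=6; pred: 40+9-12=37
Step 7: prey: 6+1-4=3; pred: 37+4-11=30
Step 8: prey: 3+0-1=2; pred: 30+1-9=22
Step 9: prey: 2+0-0=2; pred: 22+0-6=16
Step 10: prey: 2+0-0=2; pred: 16+0-4=12
Step 11: prey: 2+0-0=2; pred: 12+0-3=9
Step 12: prey: 2+0-0=2; pred: 9+0-2=7
Step 13: prey: 2+0-0=2; pred: 7+0-2=5
Step 14: prey: 2+0-0=2; pred: 5+0-1=4
Step 15: prey: 2+0-0=2; pred: 4+0-1=3
No extinction within 15 steps

Answer: 16 both-alive 2 3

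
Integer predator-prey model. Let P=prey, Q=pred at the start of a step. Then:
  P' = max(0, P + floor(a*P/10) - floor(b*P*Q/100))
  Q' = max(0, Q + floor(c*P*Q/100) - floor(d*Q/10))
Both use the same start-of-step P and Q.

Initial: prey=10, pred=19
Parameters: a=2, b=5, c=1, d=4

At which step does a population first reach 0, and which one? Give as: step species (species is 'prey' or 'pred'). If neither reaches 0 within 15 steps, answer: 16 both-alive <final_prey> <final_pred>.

Answer: 16 both-alive 2 2

Derivation:
Step 1: prey: 10+2-9=3; pred: 19+1-7=13
Step 2: prey: 3+0-1=2; pred: 13+0-5=8
Step 3: prey: 2+0-0=2; pred: 8+0-3=5
Step 4: prey: 2+0-0=2; pred: 5+0-2=3
Step 5: prey: 2+0-0=2; pred: 3+0-1=2
Step 6: prey: 2+0-0=2; pred: 2+0-0=2
Steps 7-15: state stable at prey=2, pred=2 (no change)
No extinction within 15 steps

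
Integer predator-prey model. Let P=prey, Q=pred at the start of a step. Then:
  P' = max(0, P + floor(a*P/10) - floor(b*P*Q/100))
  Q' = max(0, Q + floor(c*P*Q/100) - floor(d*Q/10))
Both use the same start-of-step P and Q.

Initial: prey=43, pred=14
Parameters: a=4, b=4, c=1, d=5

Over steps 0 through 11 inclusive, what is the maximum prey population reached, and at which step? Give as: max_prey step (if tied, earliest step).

Step 1: prey: 43+17-24=36; pred: 14+6-7=13
Step 2: prey: 36+14-18=32; pred: 13+4-6=11
Step 3: prey: 32+12-14=30; pred: 11+3-5=9
Step 4: prey: 30+12-10=32; pred: 9+2-4=7
Step 5: prey: 32+12-8=36; pred: 7+2-3=6
Step 6: prey: 36+14-8=42; pred: 6+2-3=5
Step 7: prey: 42+16-8=50; pred: 5+2-2=5
Step 8: prey: 50+20-10=60; pred: 5+2-2=5
Step 9: prey: 60+24-12=72; pred: 5+3-2=6
Step 10: prey: 72+28-17=83; pred: 6+4-3=7
Step 11: prey: 83+33-23=93; pred: 7+5-3=9
Max prey = 93 at step 11

Answer: 93 11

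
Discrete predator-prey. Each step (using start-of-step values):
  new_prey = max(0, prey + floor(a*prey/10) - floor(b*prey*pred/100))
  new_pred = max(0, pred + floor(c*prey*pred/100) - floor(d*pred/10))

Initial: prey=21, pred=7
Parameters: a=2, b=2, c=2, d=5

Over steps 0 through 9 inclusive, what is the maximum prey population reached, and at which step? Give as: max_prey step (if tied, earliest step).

Answer: 39 8

Derivation:
Step 1: prey: 21+4-2=23; pred: 7+2-3=6
Step 2: prey: 23+4-2=25; pred: 6+2-3=5
Step 3: prey: 25+5-2=28; pred: 5+2-2=5
Step 4: prey: 28+5-2=31; pred: 5+2-2=5
Step 5: prey: 31+6-3=34; pred: 5+3-2=6
Step 6: prey: 34+6-4=36; pred: 6+4-3=7
Step 7: prey: 36+7-5=38; pred: 7+5-3=9
Step 8: prey: 38+7-6=39; pred: 9+6-4=11
Step 9: prey: 39+7-8=38; pred: 11+8-5=14
Max prey = 39 at step 8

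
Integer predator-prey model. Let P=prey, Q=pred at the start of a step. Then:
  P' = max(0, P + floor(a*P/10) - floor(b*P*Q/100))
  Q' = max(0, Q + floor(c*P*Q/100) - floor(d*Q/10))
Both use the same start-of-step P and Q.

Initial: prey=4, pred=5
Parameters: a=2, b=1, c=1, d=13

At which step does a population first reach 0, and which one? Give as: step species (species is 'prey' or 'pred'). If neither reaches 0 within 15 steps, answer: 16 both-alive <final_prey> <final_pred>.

Step 1: prey: 4+0-0=4; pred: 5+0-6=0
First extinction: pred at step 1

Answer: 1 pred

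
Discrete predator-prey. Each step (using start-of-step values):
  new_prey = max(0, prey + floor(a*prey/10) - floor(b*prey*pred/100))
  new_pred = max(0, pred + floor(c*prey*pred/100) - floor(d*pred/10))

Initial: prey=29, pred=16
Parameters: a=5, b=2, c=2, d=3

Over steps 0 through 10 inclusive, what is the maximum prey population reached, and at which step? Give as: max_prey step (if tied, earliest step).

Answer: 37 2

Derivation:
Step 1: prey: 29+14-9=34; pred: 16+9-4=21
Step 2: prey: 34+17-14=37; pred: 21+14-6=29
Step 3: prey: 37+18-21=34; pred: 29+21-8=42
Step 4: prey: 34+17-28=23; pred: 42+28-12=58
Step 5: prey: 23+11-26=8; pred: 58+26-17=67
Step 6: prey: 8+4-10=2; pred: 67+10-20=57
Step 7: prey: 2+1-2=1; pred: 57+2-17=42
Step 8: prey: 1+0-0=1; pred: 42+0-12=30
Step 9: prey: 1+0-0=1; pred: 30+0-9=21
Step 10: prey: 1+0-0=1; pred: 21+0-6=15
Max prey = 37 at step 2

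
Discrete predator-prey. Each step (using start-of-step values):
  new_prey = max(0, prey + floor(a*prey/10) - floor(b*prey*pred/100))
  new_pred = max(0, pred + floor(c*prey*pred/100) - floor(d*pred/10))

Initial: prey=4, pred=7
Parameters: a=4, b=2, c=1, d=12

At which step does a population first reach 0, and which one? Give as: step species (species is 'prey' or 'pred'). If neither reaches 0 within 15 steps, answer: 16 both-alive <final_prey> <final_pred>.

Step 1: prey: 4+1-0=5; pred: 7+0-8=0
First extinction: pred at step 1

Answer: 1 pred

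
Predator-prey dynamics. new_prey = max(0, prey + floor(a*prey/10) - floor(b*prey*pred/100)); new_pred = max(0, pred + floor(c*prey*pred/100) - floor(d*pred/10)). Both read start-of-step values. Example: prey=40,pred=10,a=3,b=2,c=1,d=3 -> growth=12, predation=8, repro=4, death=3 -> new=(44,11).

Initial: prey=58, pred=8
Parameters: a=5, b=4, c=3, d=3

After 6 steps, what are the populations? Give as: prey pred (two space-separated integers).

Step 1: prey: 58+29-18=69; pred: 8+13-2=19
Step 2: prey: 69+34-52=51; pred: 19+39-5=53
Step 3: prey: 51+25-108=0; pred: 53+81-15=119
Step 4: prey: 0+0-0=0; pred: 119+0-35=84
Step 5: prey: 0+0-0=0; pred: 84+0-25=59
Step 6: prey: 0+0-0=0; pred: 59+0-17=42

Answer: 0 42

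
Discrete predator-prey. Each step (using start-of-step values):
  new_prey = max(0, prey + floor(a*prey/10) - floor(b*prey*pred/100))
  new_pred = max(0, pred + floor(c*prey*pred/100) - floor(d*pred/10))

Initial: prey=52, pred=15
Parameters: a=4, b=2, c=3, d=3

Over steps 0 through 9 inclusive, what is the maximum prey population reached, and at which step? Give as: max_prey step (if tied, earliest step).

Answer: 57 1

Derivation:
Step 1: prey: 52+20-15=57; pred: 15+23-4=34
Step 2: prey: 57+22-38=41; pred: 34+58-10=82
Step 3: prey: 41+16-67=0; pred: 82+100-24=158
Step 4: prey: 0+0-0=0; pred: 158+0-47=111
Step 5: prey: 0+0-0=0; pred: 111+0-33=78
Step 6: prey: 0+0-0=0; pred: 78+0-23=55
Step 7: prey: 0+0-0=0; pred: 55+0-16=39
Step 8: prey: 0+0-0=0; pred: 39+0-11=28
Step 9: prey: 0+0-0=0; pred: 28+0-8=20
Max prey = 57 at step 1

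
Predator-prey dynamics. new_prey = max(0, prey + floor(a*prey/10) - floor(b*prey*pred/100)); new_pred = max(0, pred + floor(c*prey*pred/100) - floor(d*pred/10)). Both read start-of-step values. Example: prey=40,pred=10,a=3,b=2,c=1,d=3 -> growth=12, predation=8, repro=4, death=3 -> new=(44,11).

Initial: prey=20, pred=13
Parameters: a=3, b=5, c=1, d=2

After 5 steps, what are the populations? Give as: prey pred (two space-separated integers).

Answer: 4 7

Derivation:
Step 1: prey: 20+6-13=13; pred: 13+2-2=13
Step 2: prey: 13+3-8=8; pred: 13+1-2=12
Step 3: prey: 8+2-4=6; pred: 12+0-2=10
Step 4: prey: 6+1-3=4; pred: 10+0-2=8
Step 5: prey: 4+1-1=4; pred: 8+0-1=7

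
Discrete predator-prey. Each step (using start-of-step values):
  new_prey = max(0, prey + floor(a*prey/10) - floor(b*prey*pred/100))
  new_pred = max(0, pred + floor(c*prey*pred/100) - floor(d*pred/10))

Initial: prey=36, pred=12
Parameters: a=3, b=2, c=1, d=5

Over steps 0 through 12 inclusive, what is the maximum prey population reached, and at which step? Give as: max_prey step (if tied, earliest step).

Answer: 96 9

Derivation:
Step 1: prey: 36+10-8=38; pred: 12+4-6=10
Step 2: prey: 38+11-7=42; pred: 10+3-5=8
Step 3: prey: 42+12-6=48; pred: 8+3-4=7
Step 4: prey: 48+14-6=56; pred: 7+3-3=7
Step 5: prey: 56+16-7=65; pred: 7+3-3=7
Step 6: prey: 65+19-9=75; pred: 7+4-3=8
Step 7: prey: 75+22-12=85; pred: 8+6-4=10
Step 8: prey: 85+25-17=93; pred: 10+8-5=13
Step 9: prey: 93+27-24=96; pred: 13+12-6=19
Step 10: prey: 96+28-36=88; pred: 19+18-9=28
Step 11: prey: 88+26-49=65; pred: 28+24-14=38
Step 12: prey: 65+19-49=35; pred: 38+24-19=43
Max prey = 96 at step 9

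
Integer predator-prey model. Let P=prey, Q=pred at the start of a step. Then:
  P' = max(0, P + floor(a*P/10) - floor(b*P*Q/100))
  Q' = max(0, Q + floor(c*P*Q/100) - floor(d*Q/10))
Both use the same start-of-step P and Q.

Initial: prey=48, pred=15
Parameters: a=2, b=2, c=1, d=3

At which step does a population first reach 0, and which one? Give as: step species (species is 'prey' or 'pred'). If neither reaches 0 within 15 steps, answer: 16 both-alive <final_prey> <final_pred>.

Step 1: prey: 48+9-14=43; pred: 15+7-4=18
Step 2: prey: 43+8-15=36; pred: 18+7-5=20
Step 3: prey: 36+7-14=29; pred: 20+7-6=21
Step 4: prey: 29+5-12=22; pred: 21+6-6=21
Step 5: prey: 22+4-9=17; pred: 21+4-6=19
Step 6: prey: 17+3-6=14; pred: 19+3-5=17
Step 7: prey: 14+2-4=12; pred: 17+2-5=14
Step 8: prey: 12+2-3=11; pred: 14+1-4=11
Step 9: prey: 11+2-2=11; pred: 11+1-3=9
Step 10: prey: 11+2-1=12; pred: 9+0-2=7
Step 11: prey: 12+2-1=13; pred: 7+0-2=5
Step 12: prey: 13+2-1=14; pred: 5+0-1=4
Step 13: prey: 14+2-1=15; pred: 4+0-1=3
Step 14: prey: 15+3-0=18; pred: 3+0-0=3
Step 15: prey: 18+3-1=20; pred: 3+0-0=3
No extinction within 15 steps

Answer: 16 both-alive 20 3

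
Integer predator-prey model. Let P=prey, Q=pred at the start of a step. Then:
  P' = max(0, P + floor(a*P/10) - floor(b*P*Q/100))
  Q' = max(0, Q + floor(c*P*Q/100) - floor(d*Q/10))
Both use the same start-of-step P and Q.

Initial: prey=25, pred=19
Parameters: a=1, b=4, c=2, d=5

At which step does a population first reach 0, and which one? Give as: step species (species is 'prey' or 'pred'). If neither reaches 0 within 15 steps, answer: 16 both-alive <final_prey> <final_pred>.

Step 1: prey: 25+2-19=8; pred: 19+9-9=19
Step 2: prey: 8+0-6=2; pred: 19+3-9=13
Step 3: prey: 2+0-1=1; pred: 13+0-6=7
Step 4: prey: 1+0-0=1; pred: 7+0-3=4
Step 5: prey: 1+0-0=1; pred: 4+0-2=2
Step 6: prey: 1+0-0=1; pred: 2+0-1=1
Step 7: prey: 1+0-0=1; pred: 1+0-0=1
Steps 8-15: state stable at prey=1, pred=1 (no change)
No extinction within 15 steps

Answer: 16 both-alive 1 1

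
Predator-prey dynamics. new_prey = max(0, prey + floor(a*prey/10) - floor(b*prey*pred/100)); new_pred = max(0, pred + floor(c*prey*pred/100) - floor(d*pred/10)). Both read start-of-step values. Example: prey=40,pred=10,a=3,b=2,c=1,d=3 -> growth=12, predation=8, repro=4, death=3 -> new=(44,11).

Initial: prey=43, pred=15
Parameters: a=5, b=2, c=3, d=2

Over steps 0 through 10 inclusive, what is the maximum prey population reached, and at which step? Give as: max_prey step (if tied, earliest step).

Step 1: prey: 43+21-12=52; pred: 15+19-3=31
Step 2: prey: 52+26-32=46; pred: 31+48-6=73
Step 3: prey: 46+23-67=2; pred: 73+100-14=159
Step 4: prey: 2+1-6=0; pred: 159+9-31=137
Step 5: prey: 0+0-0=0; pred: 137+0-27=110
Step 6: prey: 0+0-0=0; pred: 110+0-22=88
Step 7: prey: 0+0-0=0; pred: 88+0-17=71
Step 8: prey: 0+0-0=0; pred: 71+0-14=57
Step 9: prey: 0+0-0=0; pred: 57+0-11=46
Step 10: prey: 0+0-0=0; pred: 46+0-9=37
Max prey = 52 at step 1

Answer: 52 1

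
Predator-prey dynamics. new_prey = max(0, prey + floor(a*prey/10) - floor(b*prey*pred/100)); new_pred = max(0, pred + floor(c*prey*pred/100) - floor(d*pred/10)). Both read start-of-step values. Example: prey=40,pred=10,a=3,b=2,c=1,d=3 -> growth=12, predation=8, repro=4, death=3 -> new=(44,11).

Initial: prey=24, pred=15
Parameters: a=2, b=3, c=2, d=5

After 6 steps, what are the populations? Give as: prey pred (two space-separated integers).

Step 1: prey: 24+4-10=18; pred: 15+7-7=15
Step 2: prey: 18+3-8=13; pred: 15+5-7=13
Step 3: prey: 13+2-5=10; pred: 13+3-6=10
Step 4: prey: 10+2-3=9; pred: 10+2-5=7
Step 5: prey: 9+1-1=9; pred: 7+1-3=5
Step 6: prey: 9+1-1=9; pred: 5+0-2=3

Answer: 9 3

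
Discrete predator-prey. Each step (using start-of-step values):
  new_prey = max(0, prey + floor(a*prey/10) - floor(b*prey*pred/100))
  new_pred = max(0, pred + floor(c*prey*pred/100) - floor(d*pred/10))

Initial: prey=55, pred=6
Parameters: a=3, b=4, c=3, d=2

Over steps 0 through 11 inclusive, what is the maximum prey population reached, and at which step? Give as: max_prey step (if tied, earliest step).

Answer: 58 1

Derivation:
Step 1: prey: 55+16-13=58; pred: 6+9-1=14
Step 2: prey: 58+17-32=43; pred: 14+24-2=36
Step 3: prey: 43+12-61=0; pred: 36+46-7=75
Step 4: prey: 0+0-0=0; pred: 75+0-15=60
Step 5: prey: 0+0-0=0; pred: 60+0-12=48
Step 6: prey: 0+0-0=0; pred: 48+0-9=39
Step 7: prey: 0+0-0=0; pred: 39+0-7=32
Step 8: prey: 0+0-0=0; pred: 32+0-6=26
Step 9: prey: 0+0-0=0; pred: 26+0-5=21
Step 10: prey: 0+0-0=0; pred: 21+0-4=17
Step 11: prey: 0+0-0=0; pred: 17+0-3=14
Max prey = 58 at step 1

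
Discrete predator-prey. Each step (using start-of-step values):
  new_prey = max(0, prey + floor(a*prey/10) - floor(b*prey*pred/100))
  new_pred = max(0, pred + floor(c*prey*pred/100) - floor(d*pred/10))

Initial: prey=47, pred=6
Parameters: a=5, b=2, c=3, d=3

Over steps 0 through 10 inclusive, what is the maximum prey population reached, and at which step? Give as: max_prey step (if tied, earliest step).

Step 1: prey: 47+23-5=65; pred: 6+8-1=13
Step 2: prey: 65+32-16=81; pred: 13+25-3=35
Step 3: prey: 81+40-56=65; pred: 35+85-10=110
Step 4: prey: 65+32-143=0; pred: 110+214-33=291
Step 5: prey: 0+0-0=0; pred: 291+0-87=204
Step 6: prey: 0+0-0=0; pred: 204+0-61=143
Step 7: prey: 0+0-0=0; pred: 143+0-42=101
Step 8: prey: 0+0-0=0; pred: 101+0-30=71
Step 9: prey: 0+0-0=0; pred: 71+0-21=50
Step 10: prey: 0+0-0=0; pred: 50+0-15=35
Max prey = 81 at step 2

Answer: 81 2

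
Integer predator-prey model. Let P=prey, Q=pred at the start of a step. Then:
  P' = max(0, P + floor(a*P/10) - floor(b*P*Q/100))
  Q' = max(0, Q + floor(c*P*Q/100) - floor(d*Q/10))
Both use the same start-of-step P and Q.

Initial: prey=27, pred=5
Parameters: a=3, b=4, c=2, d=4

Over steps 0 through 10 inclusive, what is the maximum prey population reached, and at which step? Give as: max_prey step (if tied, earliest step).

Answer: 36 4

Derivation:
Step 1: prey: 27+8-5=30; pred: 5+2-2=5
Step 2: prey: 30+9-6=33; pred: 5+3-2=6
Step 3: prey: 33+9-7=35; pred: 6+3-2=7
Step 4: prey: 35+10-9=36; pred: 7+4-2=9
Step 5: prey: 36+10-12=34; pred: 9+6-3=12
Step 6: prey: 34+10-16=28; pred: 12+8-4=16
Step 7: prey: 28+8-17=19; pred: 16+8-6=18
Step 8: prey: 19+5-13=11; pred: 18+6-7=17
Step 9: prey: 11+3-7=7; pred: 17+3-6=14
Step 10: prey: 7+2-3=6; pred: 14+1-5=10
Max prey = 36 at step 4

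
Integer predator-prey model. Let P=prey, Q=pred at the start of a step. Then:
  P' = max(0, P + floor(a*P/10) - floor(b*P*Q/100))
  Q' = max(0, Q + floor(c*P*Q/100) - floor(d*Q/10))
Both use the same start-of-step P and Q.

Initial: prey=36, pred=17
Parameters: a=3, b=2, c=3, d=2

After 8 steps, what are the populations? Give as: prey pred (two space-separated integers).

Step 1: prey: 36+10-12=34; pred: 17+18-3=32
Step 2: prey: 34+10-21=23; pred: 32+32-6=58
Step 3: prey: 23+6-26=3; pred: 58+40-11=87
Step 4: prey: 3+0-5=0; pred: 87+7-17=77
Step 5: prey: 0+0-0=0; pred: 77+0-15=62
Step 6: prey: 0+0-0=0; pred: 62+0-12=50
Step 7: prey: 0+0-0=0; pred: 50+0-10=40
Step 8: prey: 0+0-0=0; pred: 40+0-8=32

Answer: 0 32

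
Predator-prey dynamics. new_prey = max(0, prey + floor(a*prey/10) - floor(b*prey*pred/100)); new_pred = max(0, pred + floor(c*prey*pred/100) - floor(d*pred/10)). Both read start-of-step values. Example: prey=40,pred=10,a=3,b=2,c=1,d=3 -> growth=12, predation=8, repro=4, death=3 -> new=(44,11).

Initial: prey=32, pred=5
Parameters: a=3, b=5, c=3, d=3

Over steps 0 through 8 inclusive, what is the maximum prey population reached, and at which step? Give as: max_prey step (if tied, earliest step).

Answer: 33 1

Derivation:
Step 1: prey: 32+9-8=33; pred: 5+4-1=8
Step 2: prey: 33+9-13=29; pred: 8+7-2=13
Step 3: prey: 29+8-18=19; pred: 13+11-3=21
Step 4: prey: 19+5-19=5; pred: 21+11-6=26
Step 5: prey: 5+1-6=0; pred: 26+3-7=22
Step 6: prey: 0+0-0=0; pred: 22+0-6=16
Step 7: prey: 0+0-0=0; pred: 16+0-4=12
Step 8: prey: 0+0-0=0; pred: 12+0-3=9
Max prey = 33 at step 1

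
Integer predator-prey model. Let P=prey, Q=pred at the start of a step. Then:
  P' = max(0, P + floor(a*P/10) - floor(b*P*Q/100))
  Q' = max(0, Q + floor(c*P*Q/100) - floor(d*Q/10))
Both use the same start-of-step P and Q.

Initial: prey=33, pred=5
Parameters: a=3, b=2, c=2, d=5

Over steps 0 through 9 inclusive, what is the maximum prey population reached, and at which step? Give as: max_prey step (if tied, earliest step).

Step 1: prey: 33+9-3=39; pred: 5+3-2=6
Step 2: prey: 39+11-4=46; pred: 6+4-3=7
Step 3: prey: 46+13-6=53; pred: 7+6-3=10
Step 4: prey: 53+15-10=58; pred: 10+10-5=15
Step 5: prey: 58+17-17=58; pred: 15+17-7=25
Step 6: prey: 58+17-29=46; pred: 25+29-12=42
Step 7: prey: 46+13-38=21; pred: 42+38-21=59
Step 8: prey: 21+6-24=3; pred: 59+24-29=54
Step 9: prey: 3+0-3=0; pred: 54+3-27=30
Max prey = 58 at step 4

Answer: 58 4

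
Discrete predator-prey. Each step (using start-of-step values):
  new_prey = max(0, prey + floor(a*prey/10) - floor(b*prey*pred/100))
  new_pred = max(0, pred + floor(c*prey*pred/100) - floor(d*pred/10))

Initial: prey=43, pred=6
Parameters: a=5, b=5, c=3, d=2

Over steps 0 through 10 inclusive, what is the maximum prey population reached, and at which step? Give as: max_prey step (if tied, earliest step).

Answer: 52 1

Derivation:
Step 1: prey: 43+21-12=52; pred: 6+7-1=12
Step 2: prey: 52+26-31=47; pred: 12+18-2=28
Step 3: prey: 47+23-65=5; pred: 28+39-5=62
Step 4: prey: 5+2-15=0; pred: 62+9-12=59
Step 5: prey: 0+0-0=0; pred: 59+0-11=48
Step 6: prey: 0+0-0=0; pred: 48+0-9=39
Step 7: prey: 0+0-0=0; pred: 39+0-7=32
Step 8: prey: 0+0-0=0; pred: 32+0-6=26
Step 9: prey: 0+0-0=0; pred: 26+0-5=21
Step 10: prey: 0+0-0=0; pred: 21+0-4=17
Max prey = 52 at step 1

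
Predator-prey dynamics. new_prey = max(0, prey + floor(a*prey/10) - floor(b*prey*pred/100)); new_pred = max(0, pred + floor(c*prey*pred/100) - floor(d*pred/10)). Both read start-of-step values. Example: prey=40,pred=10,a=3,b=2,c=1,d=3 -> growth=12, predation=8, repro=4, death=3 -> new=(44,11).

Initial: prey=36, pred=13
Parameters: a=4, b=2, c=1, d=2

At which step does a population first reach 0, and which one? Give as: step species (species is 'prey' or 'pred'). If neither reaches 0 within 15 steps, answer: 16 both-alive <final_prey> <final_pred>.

Step 1: prey: 36+14-9=41; pred: 13+4-2=15
Step 2: prey: 41+16-12=45; pred: 15+6-3=18
Step 3: prey: 45+18-16=47; pred: 18+8-3=23
Step 4: prey: 47+18-21=44; pred: 23+10-4=29
Step 5: prey: 44+17-25=36; pred: 29+12-5=36
Step 6: prey: 36+14-25=25; pred: 36+12-7=41
Step 7: prey: 25+10-20=15; pred: 41+10-8=43
Step 8: prey: 15+6-12=9; pred: 43+6-8=41
Step 9: prey: 9+3-7=5; pred: 41+3-8=36
Step 10: prey: 5+2-3=4; pred: 36+1-7=30
Step 11: prey: 4+1-2=3; pred: 30+1-6=25
Step 12: prey: 3+1-1=3; pred: 25+0-5=20
Step 13: prey: 3+1-1=3; pred: 20+0-4=16
Step 14: prey: 3+1-0=4; pred: 16+0-3=13
Step 15: prey: 4+1-1=4; pred: 13+0-2=11
No extinction within 15 steps

Answer: 16 both-alive 4 11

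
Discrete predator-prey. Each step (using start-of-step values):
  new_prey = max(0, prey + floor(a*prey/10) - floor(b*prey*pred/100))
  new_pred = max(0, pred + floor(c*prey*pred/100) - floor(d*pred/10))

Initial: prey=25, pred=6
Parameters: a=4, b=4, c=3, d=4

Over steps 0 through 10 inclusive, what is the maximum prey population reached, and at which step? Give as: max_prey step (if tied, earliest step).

Answer: 31 2

Derivation:
Step 1: prey: 25+10-6=29; pred: 6+4-2=8
Step 2: prey: 29+11-9=31; pred: 8+6-3=11
Step 3: prey: 31+12-13=30; pred: 11+10-4=17
Step 4: prey: 30+12-20=22; pred: 17+15-6=26
Step 5: prey: 22+8-22=8; pred: 26+17-10=33
Step 6: prey: 8+3-10=1; pred: 33+7-13=27
Step 7: prey: 1+0-1=0; pred: 27+0-10=17
Step 8: prey: 0+0-0=0; pred: 17+0-6=11
Step 9: prey: 0+0-0=0; pred: 11+0-4=7
Step 10: prey: 0+0-0=0; pred: 7+0-2=5
Max prey = 31 at step 2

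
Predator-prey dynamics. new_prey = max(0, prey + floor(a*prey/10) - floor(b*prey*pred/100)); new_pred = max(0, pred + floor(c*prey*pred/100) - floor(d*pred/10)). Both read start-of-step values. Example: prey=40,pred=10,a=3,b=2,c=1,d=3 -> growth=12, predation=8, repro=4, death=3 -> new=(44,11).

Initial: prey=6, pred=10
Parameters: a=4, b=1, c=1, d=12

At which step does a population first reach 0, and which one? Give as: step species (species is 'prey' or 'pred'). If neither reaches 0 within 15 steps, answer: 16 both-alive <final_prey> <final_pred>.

Step 1: prey: 6+2-0=8; pred: 10+0-12=0
First extinction: pred at step 1

Answer: 1 pred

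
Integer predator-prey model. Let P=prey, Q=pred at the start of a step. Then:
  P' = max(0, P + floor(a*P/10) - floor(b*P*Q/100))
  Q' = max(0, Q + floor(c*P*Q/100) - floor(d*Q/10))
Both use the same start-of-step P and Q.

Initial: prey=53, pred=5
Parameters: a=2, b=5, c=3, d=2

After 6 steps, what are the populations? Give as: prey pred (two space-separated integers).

Answer: 0 24

Derivation:
Step 1: prey: 53+10-13=50; pred: 5+7-1=11
Step 2: prey: 50+10-27=33; pred: 11+16-2=25
Step 3: prey: 33+6-41=0; pred: 25+24-5=44
Step 4: prey: 0+0-0=0; pred: 44+0-8=36
Step 5: prey: 0+0-0=0; pred: 36+0-7=29
Step 6: prey: 0+0-0=0; pred: 29+0-5=24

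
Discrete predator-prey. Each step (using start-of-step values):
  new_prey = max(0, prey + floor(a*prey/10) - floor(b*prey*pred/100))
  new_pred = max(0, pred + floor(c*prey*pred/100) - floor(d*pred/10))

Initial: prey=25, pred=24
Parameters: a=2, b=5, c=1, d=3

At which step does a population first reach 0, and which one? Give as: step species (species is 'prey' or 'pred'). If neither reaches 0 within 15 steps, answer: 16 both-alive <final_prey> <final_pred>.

Step 1: prey: 25+5-30=0; pred: 24+6-7=23
First extinction: prey at step 1

Answer: 1 prey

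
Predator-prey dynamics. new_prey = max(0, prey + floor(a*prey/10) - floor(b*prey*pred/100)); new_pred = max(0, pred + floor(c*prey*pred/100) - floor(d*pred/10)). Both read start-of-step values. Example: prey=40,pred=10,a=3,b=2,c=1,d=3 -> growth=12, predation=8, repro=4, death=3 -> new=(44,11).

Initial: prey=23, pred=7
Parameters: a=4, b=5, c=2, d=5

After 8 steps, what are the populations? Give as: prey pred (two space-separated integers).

Step 1: prey: 23+9-8=24; pred: 7+3-3=7
Step 2: prey: 24+9-8=25; pred: 7+3-3=7
Step 3: prey: 25+10-8=27; pred: 7+3-3=7
Step 4: prey: 27+10-9=28; pred: 7+3-3=7
Step 5: prey: 28+11-9=30; pred: 7+3-3=7
Step 6: prey: 30+12-10=32; pred: 7+4-3=8
Step 7: prey: 32+12-12=32; pred: 8+5-4=9
Step 8: prey: 32+12-14=30; pred: 9+5-4=10

Answer: 30 10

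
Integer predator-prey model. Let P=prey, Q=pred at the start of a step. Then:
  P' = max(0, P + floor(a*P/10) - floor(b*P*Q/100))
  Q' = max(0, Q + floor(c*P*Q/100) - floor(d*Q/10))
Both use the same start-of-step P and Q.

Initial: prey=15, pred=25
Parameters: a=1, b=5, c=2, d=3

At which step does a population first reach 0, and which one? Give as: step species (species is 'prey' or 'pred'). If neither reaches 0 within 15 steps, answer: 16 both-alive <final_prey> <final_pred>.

Answer: 1 prey

Derivation:
Step 1: prey: 15+1-18=0; pred: 25+7-7=25
First extinction: prey at step 1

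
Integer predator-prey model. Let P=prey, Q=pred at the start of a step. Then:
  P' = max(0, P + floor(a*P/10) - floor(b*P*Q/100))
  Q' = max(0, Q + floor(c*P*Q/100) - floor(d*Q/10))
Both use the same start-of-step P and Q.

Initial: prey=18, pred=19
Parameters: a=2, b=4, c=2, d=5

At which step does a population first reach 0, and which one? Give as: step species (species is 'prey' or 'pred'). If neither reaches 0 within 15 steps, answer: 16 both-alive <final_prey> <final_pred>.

Step 1: prey: 18+3-13=8; pred: 19+6-9=16
Step 2: prey: 8+1-5=4; pred: 16+2-8=10
Step 3: prey: 4+0-1=3; pred: 10+0-5=5
Step 4: prey: 3+0-0=3; pred: 5+0-2=3
Step 5: prey: 3+0-0=3; pred: 3+0-1=2
Step 6: prey: 3+0-0=3; pred: 2+0-1=1
Step 7: prey: 3+0-0=3; pred: 1+0-0=1
Steps 8-15: state stable at prey=3, pred=1 (no change)
No extinction within 15 steps

Answer: 16 both-alive 3 1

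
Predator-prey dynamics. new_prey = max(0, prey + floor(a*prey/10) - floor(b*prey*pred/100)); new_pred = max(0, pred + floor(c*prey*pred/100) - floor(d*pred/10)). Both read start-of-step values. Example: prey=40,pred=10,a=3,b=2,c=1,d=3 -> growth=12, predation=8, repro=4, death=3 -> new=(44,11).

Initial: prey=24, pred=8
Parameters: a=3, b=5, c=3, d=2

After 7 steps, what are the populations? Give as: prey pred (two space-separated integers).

Step 1: prey: 24+7-9=22; pred: 8+5-1=12
Step 2: prey: 22+6-13=15; pred: 12+7-2=17
Step 3: prey: 15+4-12=7; pred: 17+7-3=21
Step 4: prey: 7+2-7=2; pred: 21+4-4=21
Step 5: prey: 2+0-2=0; pred: 21+1-4=18
Step 6: prey: 0+0-0=0; pred: 18+0-3=15
Step 7: prey: 0+0-0=0; pred: 15+0-3=12

Answer: 0 12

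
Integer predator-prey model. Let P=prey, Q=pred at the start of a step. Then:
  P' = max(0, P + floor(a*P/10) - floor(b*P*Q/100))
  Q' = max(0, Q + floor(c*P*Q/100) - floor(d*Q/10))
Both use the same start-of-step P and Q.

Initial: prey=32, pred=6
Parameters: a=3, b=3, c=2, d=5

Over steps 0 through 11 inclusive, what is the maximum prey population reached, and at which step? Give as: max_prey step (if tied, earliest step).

Step 1: prey: 32+9-5=36; pred: 6+3-3=6
Step 2: prey: 36+10-6=40; pred: 6+4-3=7
Step 3: prey: 40+12-8=44; pred: 7+5-3=9
Step 4: prey: 44+13-11=46; pred: 9+7-4=12
Step 5: prey: 46+13-16=43; pred: 12+11-6=17
Step 6: prey: 43+12-21=34; pred: 17+14-8=23
Step 7: prey: 34+10-23=21; pred: 23+15-11=27
Step 8: prey: 21+6-17=10; pred: 27+11-13=25
Step 9: prey: 10+3-7=6; pred: 25+5-12=18
Step 10: prey: 6+1-3=4; pred: 18+2-9=11
Step 11: prey: 4+1-1=4; pred: 11+0-5=6
Max prey = 46 at step 4

Answer: 46 4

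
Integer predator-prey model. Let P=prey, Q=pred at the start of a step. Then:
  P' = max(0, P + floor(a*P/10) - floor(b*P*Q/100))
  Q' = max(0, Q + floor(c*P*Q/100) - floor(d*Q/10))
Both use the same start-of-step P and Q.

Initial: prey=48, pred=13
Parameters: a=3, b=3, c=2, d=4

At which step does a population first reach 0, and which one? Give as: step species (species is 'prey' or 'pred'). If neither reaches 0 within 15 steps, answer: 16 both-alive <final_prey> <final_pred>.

Step 1: prey: 48+14-18=44; pred: 13+12-5=20
Step 2: prey: 44+13-26=31; pred: 20+17-8=29
Step 3: prey: 31+9-26=14; pred: 29+17-11=35
Step 4: prey: 14+4-14=4; pred: 35+9-14=30
Step 5: prey: 4+1-3=2; pred: 30+2-12=20
Step 6: prey: 2+0-1=1; pred: 20+0-8=12
Step 7: prey: 1+0-0=1; pred: 12+0-4=8
Step 8: prey: 1+0-0=1; pred: 8+0-3=5
Step 9: prey: 1+0-0=1; pred: 5+0-2=3
Step 10: prey: 1+0-0=1; pred: 3+0-1=2
Step 11: prey: 1+0-0=1; pred: 2+0-0=2
Steps 12-15: state stable at prey=1, pred=2 (no change)
No extinction within 15 steps

Answer: 16 both-alive 1 2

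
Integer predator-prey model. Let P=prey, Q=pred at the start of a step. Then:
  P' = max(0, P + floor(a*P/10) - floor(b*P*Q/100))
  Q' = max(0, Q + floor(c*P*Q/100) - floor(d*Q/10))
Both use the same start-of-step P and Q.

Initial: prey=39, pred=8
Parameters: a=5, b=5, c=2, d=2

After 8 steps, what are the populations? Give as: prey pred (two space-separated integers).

Step 1: prey: 39+19-15=43; pred: 8+6-1=13
Step 2: prey: 43+21-27=37; pred: 13+11-2=22
Step 3: prey: 37+18-40=15; pred: 22+16-4=34
Step 4: prey: 15+7-25=0; pred: 34+10-6=38
Step 5: prey: 0+0-0=0; pred: 38+0-7=31
Step 6: prey: 0+0-0=0; pred: 31+0-6=25
Step 7: prey: 0+0-0=0; pred: 25+0-5=20
Step 8: prey: 0+0-0=0; pred: 20+0-4=16

Answer: 0 16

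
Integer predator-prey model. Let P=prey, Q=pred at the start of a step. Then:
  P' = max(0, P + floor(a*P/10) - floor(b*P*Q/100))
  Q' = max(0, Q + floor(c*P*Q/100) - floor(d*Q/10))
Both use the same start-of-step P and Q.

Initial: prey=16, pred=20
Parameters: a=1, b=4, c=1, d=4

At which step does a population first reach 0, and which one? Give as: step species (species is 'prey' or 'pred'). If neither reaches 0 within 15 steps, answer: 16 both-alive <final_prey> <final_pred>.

Answer: 16 both-alive 2 2

Derivation:
Step 1: prey: 16+1-12=5; pred: 20+3-8=15
Step 2: prey: 5+0-3=2; pred: 15+0-6=9
Step 3: prey: 2+0-0=2; pred: 9+0-3=6
Step 4: prey: 2+0-0=2; pred: 6+0-2=4
Step 5: prey: 2+0-0=2; pred: 4+0-1=3
Step 6: prey: 2+0-0=2; pred: 3+0-1=2
Step 7: prey: 2+0-0=2; pred: 2+0-0=2
Steps 8-15: state stable at prey=2, pred=2 (no change)
No extinction within 15 steps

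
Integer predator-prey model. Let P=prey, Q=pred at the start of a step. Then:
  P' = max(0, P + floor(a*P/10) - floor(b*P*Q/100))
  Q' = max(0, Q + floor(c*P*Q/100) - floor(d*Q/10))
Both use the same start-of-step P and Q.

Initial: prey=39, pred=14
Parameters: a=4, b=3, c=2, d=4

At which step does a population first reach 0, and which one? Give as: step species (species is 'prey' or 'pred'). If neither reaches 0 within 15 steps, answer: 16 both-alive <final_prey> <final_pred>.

Step 1: prey: 39+15-16=38; pred: 14+10-5=19
Step 2: prey: 38+15-21=32; pred: 19+14-7=26
Step 3: prey: 32+12-24=20; pred: 26+16-10=32
Step 4: prey: 20+8-19=9; pred: 32+12-12=32
Step 5: prey: 9+3-8=4; pred: 32+5-12=25
Step 6: prey: 4+1-3=2; pred: 25+2-10=17
Step 7: prey: 2+0-1=1; pred: 17+0-6=11
Step 8: prey: 1+0-0=1; pred: 11+0-4=7
Step 9: prey: 1+0-0=1; pred: 7+0-2=5
Step 10: prey: 1+0-0=1; pred: 5+0-2=3
Step 11: prey: 1+0-0=1; pred: 3+0-1=2
Step 12: prey: 1+0-0=1; pred: 2+0-0=2
Steps 13-15: state stable at prey=1, pred=2 (no change)
No extinction within 15 steps

Answer: 16 both-alive 1 2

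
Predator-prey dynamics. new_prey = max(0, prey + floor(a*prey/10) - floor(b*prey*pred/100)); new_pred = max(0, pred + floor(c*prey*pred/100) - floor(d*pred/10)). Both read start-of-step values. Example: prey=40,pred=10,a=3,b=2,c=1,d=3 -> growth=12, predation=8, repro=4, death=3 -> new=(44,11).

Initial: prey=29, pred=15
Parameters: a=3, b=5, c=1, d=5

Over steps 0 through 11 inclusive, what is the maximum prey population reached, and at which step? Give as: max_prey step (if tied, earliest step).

Step 1: prey: 29+8-21=16; pred: 15+4-7=12
Step 2: prey: 16+4-9=11; pred: 12+1-6=7
Step 3: prey: 11+3-3=11; pred: 7+0-3=4
Step 4: prey: 11+3-2=12; pred: 4+0-2=2
Step 5: prey: 12+3-1=14; pred: 2+0-1=1
Step 6: prey: 14+4-0=18; pred: 1+0-0=1
Step 7: prey: 18+5-0=23; pred: 1+0-0=1
Step 8: prey: 23+6-1=28; pred: 1+0-0=1
Step 9: prey: 28+8-1=35; pred: 1+0-0=1
Step 10: prey: 35+10-1=44; pred: 1+0-0=1
Step 11: prey: 44+13-2=55; pred: 1+0-0=1
Max prey = 55 at step 11

Answer: 55 11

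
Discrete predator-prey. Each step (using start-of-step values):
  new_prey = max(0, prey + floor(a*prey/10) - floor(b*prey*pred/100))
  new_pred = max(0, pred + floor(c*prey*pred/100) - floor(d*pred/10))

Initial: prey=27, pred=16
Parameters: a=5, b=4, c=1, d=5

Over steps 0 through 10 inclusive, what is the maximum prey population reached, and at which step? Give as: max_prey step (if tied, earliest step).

Answer: 204 10

Derivation:
Step 1: prey: 27+13-17=23; pred: 16+4-8=12
Step 2: prey: 23+11-11=23; pred: 12+2-6=8
Step 3: prey: 23+11-7=27; pred: 8+1-4=5
Step 4: prey: 27+13-5=35; pred: 5+1-2=4
Step 5: prey: 35+17-5=47; pred: 4+1-2=3
Step 6: prey: 47+23-5=65; pred: 3+1-1=3
Step 7: prey: 65+32-7=90; pred: 3+1-1=3
Step 8: prey: 90+45-10=125; pred: 3+2-1=4
Step 9: prey: 125+62-20=167; pred: 4+5-2=7
Step 10: prey: 167+83-46=204; pred: 7+11-3=15
Max prey = 204 at step 10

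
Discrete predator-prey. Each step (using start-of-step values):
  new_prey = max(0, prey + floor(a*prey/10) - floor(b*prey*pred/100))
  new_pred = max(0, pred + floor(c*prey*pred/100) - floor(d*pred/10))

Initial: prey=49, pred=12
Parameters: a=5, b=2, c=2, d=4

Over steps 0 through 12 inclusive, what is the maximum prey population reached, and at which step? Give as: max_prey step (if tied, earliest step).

Answer: 70 2

Derivation:
Step 1: prey: 49+24-11=62; pred: 12+11-4=19
Step 2: prey: 62+31-23=70; pred: 19+23-7=35
Step 3: prey: 70+35-49=56; pred: 35+49-14=70
Step 4: prey: 56+28-78=6; pred: 70+78-28=120
Step 5: prey: 6+3-14=0; pred: 120+14-48=86
Step 6: prey: 0+0-0=0; pred: 86+0-34=52
Step 7: prey: 0+0-0=0; pred: 52+0-20=32
Step 8: prey: 0+0-0=0; pred: 32+0-12=20
Step 9: prey: 0+0-0=0; pred: 20+0-8=12
Step 10: prey: 0+0-0=0; pred: 12+0-4=8
Step 11: prey: 0+0-0=0; pred: 8+0-3=5
Step 12: prey: 0+0-0=0; pred: 5+0-2=3
Max prey = 70 at step 2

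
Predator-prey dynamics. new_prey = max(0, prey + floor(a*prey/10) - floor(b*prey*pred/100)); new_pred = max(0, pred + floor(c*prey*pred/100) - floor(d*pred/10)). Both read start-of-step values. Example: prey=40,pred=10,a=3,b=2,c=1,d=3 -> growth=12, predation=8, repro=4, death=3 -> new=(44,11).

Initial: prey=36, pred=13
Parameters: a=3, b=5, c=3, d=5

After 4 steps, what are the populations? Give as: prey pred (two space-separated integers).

Step 1: prey: 36+10-23=23; pred: 13+14-6=21
Step 2: prey: 23+6-24=5; pred: 21+14-10=25
Step 3: prey: 5+1-6=0; pred: 25+3-12=16
Step 4: prey: 0+0-0=0; pred: 16+0-8=8

Answer: 0 8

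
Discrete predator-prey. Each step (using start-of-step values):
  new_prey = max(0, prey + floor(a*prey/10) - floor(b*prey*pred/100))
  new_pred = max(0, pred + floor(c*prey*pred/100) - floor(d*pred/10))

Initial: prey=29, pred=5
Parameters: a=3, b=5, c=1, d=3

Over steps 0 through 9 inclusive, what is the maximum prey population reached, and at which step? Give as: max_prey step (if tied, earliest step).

Step 1: prey: 29+8-7=30; pred: 5+1-1=5
Step 2: prey: 30+9-7=32; pred: 5+1-1=5
Step 3: prey: 32+9-8=33; pred: 5+1-1=5
Step 4: prey: 33+9-8=34; pred: 5+1-1=5
Step 5: prey: 34+10-8=36; pred: 5+1-1=5
Step 6: prey: 36+10-9=37; pred: 5+1-1=5
Step 7: prey: 37+11-9=39; pred: 5+1-1=5
Step 8: prey: 39+11-9=41; pred: 5+1-1=5
Step 9: prey: 41+12-10=43; pred: 5+2-1=6
Max prey = 43 at step 9

Answer: 43 9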